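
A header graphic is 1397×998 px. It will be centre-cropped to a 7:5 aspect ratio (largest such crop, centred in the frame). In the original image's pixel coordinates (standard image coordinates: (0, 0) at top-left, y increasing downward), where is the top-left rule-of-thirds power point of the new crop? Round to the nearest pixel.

x = 466 px, y = 333 px

1397/998 < 7/5, so the 7:5 crop keeps the full width 1397 and trims height to 1397 × 5/7 = 997.86 px.
Top offset = (998 − 997.86)/2 = 0.07 px; left offset = 0.
Top-left is one-third across and one-third down within the crop:
x = 0.00 + 1 × 1397.00/3 ≈ 466; y = 0.07 + 1 × 997.86/3 ≈ 333.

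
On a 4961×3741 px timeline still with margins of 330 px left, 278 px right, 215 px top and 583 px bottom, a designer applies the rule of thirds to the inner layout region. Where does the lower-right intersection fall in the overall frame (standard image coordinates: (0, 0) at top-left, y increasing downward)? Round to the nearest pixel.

x = 3232 px, y = 2177 px

Content width = 4961 − 330 − 278 = 4353 px; content height = 3741 − 215 − 583 = 2943 px.
Lower-right is two-thirds across and two-thirds down within the inner layout region.
x = 330 + 2 × 4353/3 = 330 + 2902.00 ≈ 3232
y = 215 + 2 × 2943/3 = 215 + 1962.00 ≈ 2177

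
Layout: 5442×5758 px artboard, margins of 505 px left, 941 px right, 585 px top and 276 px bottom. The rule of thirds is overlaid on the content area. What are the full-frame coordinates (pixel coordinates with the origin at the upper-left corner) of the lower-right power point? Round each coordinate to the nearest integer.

x = 3169 px, y = 3850 px

Content width = 5442 − 505 − 941 = 3996 px; content height = 5758 − 585 − 276 = 4897 px.
Lower-right is two-thirds across and two-thirds down within the content area.
x = 505 + 2 × 3996/3 = 505 + 2664.00 ≈ 3169
y = 585 + 2 × 4897/3 = 585 + 3264.67 ≈ 3850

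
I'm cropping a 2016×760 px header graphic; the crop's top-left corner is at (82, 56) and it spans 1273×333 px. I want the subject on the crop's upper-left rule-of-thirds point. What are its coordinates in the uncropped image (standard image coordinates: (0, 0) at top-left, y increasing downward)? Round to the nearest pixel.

x = 506 px, y = 167 px

One third of the crop width 1273 is 424.33 px.
One third of the crop height 333 is 111.00 px.
The upper-left point is one-third across and one-third down within the crop:
x = 82 + 1 × 424.33 ≈ 506; y = 56 + 1 × 111.00 ≈ 167.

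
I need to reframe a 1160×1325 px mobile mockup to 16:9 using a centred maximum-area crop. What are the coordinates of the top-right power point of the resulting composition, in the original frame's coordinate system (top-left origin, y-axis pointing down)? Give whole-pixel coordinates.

(773, 554)

1160/1325 < 16/9, so the 16:9 crop keeps the full width 1160 and trims height to 1160 × 9/16 = 652.50 px.
Top offset = (1325 − 652.50)/2 = 336.25 px; left offset = 0.
Top-right is two-thirds across and one-third down within the crop:
x = 0.00 + 2 × 1160.00/3 ≈ 773; y = 336.25 + 1 × 652.50/3 ≈ 554.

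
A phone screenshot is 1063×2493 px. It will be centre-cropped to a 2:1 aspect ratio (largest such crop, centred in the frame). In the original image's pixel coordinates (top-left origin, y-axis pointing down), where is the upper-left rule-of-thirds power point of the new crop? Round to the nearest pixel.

x = 354 px, y = 1158 px

1063/2493 < 2/1, so the 2:1 crop keeps the full width 1063 and trims height to 1063 × 1/2 = 531.50 px.
Top offset = (2493 − 531.50)/2 = 980.75 px; left offset = 0.
Upper-left is one-third across and one-third down within the crop:
x = 0.00 + 1 × 1063.00/3 ≈ 354; y = 980.75 + 1 × 531.50/3 ≈ 1158.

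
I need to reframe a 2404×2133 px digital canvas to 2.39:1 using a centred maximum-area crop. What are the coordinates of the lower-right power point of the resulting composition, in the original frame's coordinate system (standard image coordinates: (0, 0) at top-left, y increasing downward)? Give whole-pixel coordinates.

x = 1603 px, y = 1234 px

2404/2133 < 2.39/1, so the 2.39:1 crop keeps the full width 2404 and trims height to 2404 × 1/2.39 = 1005.86 px.
Top offset = (2133 − 1005.86)/2 = 563.57 px; left offset = 0.
Lower-right is two-thirds across and two-thirds down within the crop:
x = 0.00 + 2 × 2404.00/3 ≈ 1603; y = 563.57 + 2 × 1005.86/3 ≈ 1234.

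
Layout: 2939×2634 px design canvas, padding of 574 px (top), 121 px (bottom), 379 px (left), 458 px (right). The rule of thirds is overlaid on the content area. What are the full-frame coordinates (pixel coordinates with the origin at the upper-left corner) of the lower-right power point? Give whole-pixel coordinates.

(1780, 1867)

Content width = 2939 − 379 − 458 = 2102 px; content height = 2634 − 574 − 121 = 1939 px.
Lower-right is two-thirds across and two-thirds down within the content area.
x = 379 + 2 × 2102/3 = 379 + 1401.33 ≈ 1780
y = 574 + 2 × 1939/3 = 574 + 1292.67 ≈ 1867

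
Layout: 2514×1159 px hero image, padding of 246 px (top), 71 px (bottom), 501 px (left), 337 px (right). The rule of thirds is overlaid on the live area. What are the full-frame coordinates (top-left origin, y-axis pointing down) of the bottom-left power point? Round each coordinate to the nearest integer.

x = 1060 px, y = 807 px

Content width = 2514 − 501 − 337 = 1676 px; content height = 1159 − 246 − 71 = 842 px.
Bottom-left is one-third across and two-thirds down within the live area.
x = 501 + 1 × 1676/3 = 501 + 558.67 ≈ 1060
y = 246 + 2 × 842/3 = 246 + 561.33 ≈ 807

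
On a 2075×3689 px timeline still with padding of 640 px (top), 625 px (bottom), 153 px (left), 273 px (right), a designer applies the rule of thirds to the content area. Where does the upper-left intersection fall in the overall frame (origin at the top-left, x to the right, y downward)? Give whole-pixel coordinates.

Content width = 2075 − 153 − 273 = 1649 px; content height = 3689 − 640 − 625 = 2424 px.
Upper-left is one-third across and one-third down within the content area.
x = 153 + 1 × 1649/3 = 153 + 549.67 ≈ 703
y = 640 + 1 × 2424/3 = 640 + 808.00 ≈ 1448

x = 703 px, y = 1448 px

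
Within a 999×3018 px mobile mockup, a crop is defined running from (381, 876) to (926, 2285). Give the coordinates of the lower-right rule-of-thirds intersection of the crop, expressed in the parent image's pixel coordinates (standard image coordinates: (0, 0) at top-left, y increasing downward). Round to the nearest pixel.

x = 744 px, y = 1815 px

Crop width = 926 − 381 = 545 px; one third is 181.67 px.
Crop height = 2285 − 876 = 1409 px; one third is 469.67 px.
The lower-right point is two-thirds across and two-thirds down within the crop:
x = 381 + 2 × 181.67 ≈ 744; y = 876 + 2 × 469.67 ≈ 1815.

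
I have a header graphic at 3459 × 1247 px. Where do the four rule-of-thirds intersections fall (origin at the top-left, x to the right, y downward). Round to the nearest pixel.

One third of 3459 is 1153; one third of 1247 is 415.67.
Vertical third lines at x = 1153 and x = 2306; horizontal third lines at y = 416 and y = 831.

(1153, 416), (2306, 416), (1153, 831), (2306, 831)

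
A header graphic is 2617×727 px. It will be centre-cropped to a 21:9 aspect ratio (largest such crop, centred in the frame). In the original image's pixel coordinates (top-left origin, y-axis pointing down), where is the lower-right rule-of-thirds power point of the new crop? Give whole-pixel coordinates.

x = 1591 px, y = 485 px

2617/727 > 21/9, so the 21:9 crop keeps the full height 727 and trims width to 727 × 21/9 = 1696.33 px.
Left offset = (2617 − 1696.33)/2 = 460.33 px; top offset = 0.
Lower-right is two-thirds across and two-thirds down within the crop:
x = 460.33 + 2 × 1696.33/3 ≈ 1591; y = 0.00 + 2 × 727.00/3 ≈ 485.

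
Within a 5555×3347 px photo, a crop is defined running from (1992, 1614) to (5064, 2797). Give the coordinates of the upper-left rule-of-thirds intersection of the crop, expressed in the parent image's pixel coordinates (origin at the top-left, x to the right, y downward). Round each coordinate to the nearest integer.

(3016, 2008)

Crop width = 5064 − 1992 = 3072 px; one third is 1024.00 px.
Crop height = 2797 − 1614 = 1183 px; one third is 394.33 px.
The upper-left point is one-third across and one-third down within the crop:
x = 1992 + 1 × 1024.00 ≈ 3016; y = 1614 + 1 × 394.33 ≈ 2008.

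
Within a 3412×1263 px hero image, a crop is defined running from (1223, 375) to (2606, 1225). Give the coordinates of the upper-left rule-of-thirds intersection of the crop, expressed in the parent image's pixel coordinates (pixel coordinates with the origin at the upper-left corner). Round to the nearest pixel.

Crop width = 2606 − 1223 = 1383 px; one third is 461.00 px.
Crop height = 1225 − 375 = 850 px; one third is 283.33 px.
The upper-left point is one-third across and one-third down within the crop:
x = 1223 + 1 × 461.00 ≈ 1684; y = 375 + 1 × 283.33 ≈ 658.

x = 1684 px, y = 658 px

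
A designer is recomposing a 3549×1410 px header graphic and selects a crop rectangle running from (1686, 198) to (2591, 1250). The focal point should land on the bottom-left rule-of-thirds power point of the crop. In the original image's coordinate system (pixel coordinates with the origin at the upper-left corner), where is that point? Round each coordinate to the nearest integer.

x = 1988 px, y = 899 px

Crop width = 2591 − 1686 = 905 px; one third is 301.67 px.
Crop height = 1250 − 198 = 1052 px; one third is 350.67 px.
The bottom-left point is one-third across and two-thirds down within the crop:
x = 1686 + 1 × 301.67 ≈ 1988; y = 198 + 2 × 350.67 ≈ 899.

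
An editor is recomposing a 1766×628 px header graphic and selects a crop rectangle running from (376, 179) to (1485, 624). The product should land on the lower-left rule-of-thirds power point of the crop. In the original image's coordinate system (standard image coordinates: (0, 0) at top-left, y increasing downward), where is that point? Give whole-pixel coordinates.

Crop width = 1485 − 376 = 1109 px; one third is 369.67 px.
Crop height = 624 − 179 = 445 px; one third is 148.33 px.
The lower-left point is one-third across and two-thirds down within the crop:
x = 376 + 1 × 369.67 ≈ 746; y = 179 + 2 × 148.33 ≈ 476.

(746, 476)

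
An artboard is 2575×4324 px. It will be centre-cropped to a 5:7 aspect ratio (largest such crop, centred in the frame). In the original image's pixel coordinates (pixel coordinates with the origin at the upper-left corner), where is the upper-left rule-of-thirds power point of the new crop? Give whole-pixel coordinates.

2575/4324 < 5/7, so the 5:7 crop keeps the full width 2575 and trims height to 2575 × 7/5 = 3605.00 px.
Top offset = (4324 − 3605.00)/2 = 359.50 px; left offset = 0.
Upper-left is one-third across and one-third down within the crop:
x = 0.00 + 1 × 2575.00/3 ≈ 858; y = 359.50 + 1 × 3605.00/3 ≈ 1561.

x = 858 px, y = 1561 px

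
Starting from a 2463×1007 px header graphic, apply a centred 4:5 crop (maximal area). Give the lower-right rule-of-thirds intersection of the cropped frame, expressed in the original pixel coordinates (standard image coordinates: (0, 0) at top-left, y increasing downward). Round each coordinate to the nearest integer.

2463/1007 > 4/5, so the 4:5 crop keeps the full height 1007 and trims width to 1007 × 4/5 = 805.60 px.
Left offset = (2463 − 805.60)/2 = 828.70 px; top offset = 0.
Lower-right is two-thirds across and two-thirds down within the crop:
x = 828.70 + 2 × 805.60/3 ≈ 1366; y = 0.00 + 2 × 1007.00/3 ≈ 671.

x = 1366 px, y = 671 px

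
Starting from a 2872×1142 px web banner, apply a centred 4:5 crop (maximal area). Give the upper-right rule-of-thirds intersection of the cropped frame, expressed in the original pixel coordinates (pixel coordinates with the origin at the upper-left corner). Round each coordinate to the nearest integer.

x = 1588 px, y = 381 px

2872/1142 > 4/5, so the 4:5 crop keeps the full height 1142 and trims width to 1142 × 4/5 = 913.60 px.
Left offset = (2872 − 913.60)/2 = 979.20 px; top offset = 0.
Upper-right is two-thirds across and one-third down within the crop:
x = 979.20 + 2 × 913.60/3 ≈ 1588; y = 0.00 + 1 × 1142.00/3 ≈ 381.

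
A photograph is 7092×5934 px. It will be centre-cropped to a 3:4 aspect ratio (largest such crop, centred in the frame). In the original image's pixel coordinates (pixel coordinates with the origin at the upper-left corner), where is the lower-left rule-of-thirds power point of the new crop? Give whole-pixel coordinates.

7092/5934 > 3/4, so the 3:4 crop keeps the full height 5934 and trims width to 5934 × 3/4 = 4450.50 px.
Left offset = (7092 − 4450.50)/2 = 1320.75 px; top offset = 0.
Lower-left is one-third across and two-thirds down within the crop:
x = 1320.75 + 1 × 4450.50/3 ≈ 2804; y = 0.00 + 2 × 5934.00/3 ≈ 3956.

(2804, 3956)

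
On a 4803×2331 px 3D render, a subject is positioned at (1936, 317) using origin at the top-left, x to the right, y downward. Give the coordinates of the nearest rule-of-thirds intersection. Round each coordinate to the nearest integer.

Third lines: x ∈ {1601, 3202}, y ∈ {777, 1554}.
1936 is closer to x = 1601; 317 is closer to y = 777.
So the nearest intersection is the upper-left power point.

(1601, 777)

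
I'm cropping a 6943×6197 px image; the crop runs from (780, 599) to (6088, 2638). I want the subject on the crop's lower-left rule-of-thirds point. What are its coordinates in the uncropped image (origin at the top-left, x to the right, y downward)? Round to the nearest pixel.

Crop width = 6088 − 780 = 5308 px; one third is 1769.33 px.
Crop height = 2638 − 599 = 2039 px; one third is 679.67 px.
The lower-left point is one-third across and two-thirds down within the crop:
x = 780 + 1 × 1769.33 ≈ 2549; y = 599 + 2 × 679.67 ≈ 1958.

x = 2549 px, y = 1958 px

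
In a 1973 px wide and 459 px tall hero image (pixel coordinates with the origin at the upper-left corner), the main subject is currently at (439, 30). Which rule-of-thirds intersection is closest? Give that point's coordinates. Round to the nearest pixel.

Third lines: x ∈ {658, 1315}, y ∈ {153, 306}.
439 is closer to x = 658; 30 is closer to y = 153.
So the nearest intersection is the upper-left power point.

(658, 153)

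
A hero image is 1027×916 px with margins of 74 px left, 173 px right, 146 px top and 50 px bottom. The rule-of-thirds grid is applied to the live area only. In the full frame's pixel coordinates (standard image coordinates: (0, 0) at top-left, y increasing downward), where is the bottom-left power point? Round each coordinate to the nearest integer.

(334, 626)

Content width = 1027 − 74 − 173 = 780 px; content height = 916 − 146 − 50 = 720 px.
Bottom-left is one-third across and two-thirds down within the live area.
x = 74 + 1 × 780/3 = 74 + 260.00 ≈ 334
y = 146 + 2 × 720/3 = 146 + 480.00 ≈ 626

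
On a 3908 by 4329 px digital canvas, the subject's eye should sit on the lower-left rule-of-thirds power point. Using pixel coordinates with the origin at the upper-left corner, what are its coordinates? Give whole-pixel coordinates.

x = 1303 px, y = 2886 px

The lower-left point sits one-third of the way across and two-thirds of the way down.
x = 1 × 3908/3 ≈ 1303; y = 2 × 4329/3 ≈ 2886.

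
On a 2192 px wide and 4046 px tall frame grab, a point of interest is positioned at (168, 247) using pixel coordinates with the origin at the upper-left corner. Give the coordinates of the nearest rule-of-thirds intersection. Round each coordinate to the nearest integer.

Third lines: x ∈ {731, 1461}, y ∈ {1349, 2697}.
168 is closer to x = 731; 247 is closer to y = 1349.
So the nearest intersection is the upper-left power point.

(731, 1349)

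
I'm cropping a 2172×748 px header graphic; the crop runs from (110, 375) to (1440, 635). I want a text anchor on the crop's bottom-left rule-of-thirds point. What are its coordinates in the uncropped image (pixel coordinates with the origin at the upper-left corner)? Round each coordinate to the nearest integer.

Crop width = 1440 − 110 = 1330 px; one third is 443.33 px.
Crop height = 635 − 375 = 260 px; one third is 86.67 px.
The bottom-left point is one-third across and two-thirds down within the crop:
x = 110 + 1 × 443.33 ≈ 553; y = 375 + 2 × 86.67 ≈ 548.

x = 553 px, y = 548 px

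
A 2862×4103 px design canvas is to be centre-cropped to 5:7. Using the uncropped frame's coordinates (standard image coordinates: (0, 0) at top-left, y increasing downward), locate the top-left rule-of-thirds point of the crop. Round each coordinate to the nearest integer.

x = 954 px, y = 1384 px

2862/4103 < 5/7, so the 5:7 crop keeps the full width 2862 and trims height to 2862 × 7/5 = 4006.80 px.
Top offset = (4103 − 4006.80)/2 = 48.10 px; left offset = 0.
Top-left is one-third across and one-third down within the crop:
x = 0.00 + 1 × 2862.00/3 ≈ 954; y = 48.10 + 1 × 4006.80/3 ≈ 1384.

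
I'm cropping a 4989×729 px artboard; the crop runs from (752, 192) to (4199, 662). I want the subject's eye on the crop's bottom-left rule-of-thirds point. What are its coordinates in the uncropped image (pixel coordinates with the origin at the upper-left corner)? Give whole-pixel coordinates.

x = 1901 px, y = 505 px

Crop width = 4199 − 752 = 3447 px; one third is 1149.00 px.
Crop height = 662 − 192 = 470 px; one third is 156.67 px.
The bottom-left point is one-third across and two-thirds down within the crop:
x = 752 + 1 × 1149.00 ≈ 1901; y = 192 + 2 × 156.67 ≈ 505.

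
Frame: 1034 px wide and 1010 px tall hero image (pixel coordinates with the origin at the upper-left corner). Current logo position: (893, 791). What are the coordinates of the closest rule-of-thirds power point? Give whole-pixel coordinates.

Third lines: x ∈ {345, 689}, y ∈ {337, 673}.
893 is closer to x = 689; 791 is closer to y = 673.
So the nearest intersection is the lower-right power point.

(689, 673)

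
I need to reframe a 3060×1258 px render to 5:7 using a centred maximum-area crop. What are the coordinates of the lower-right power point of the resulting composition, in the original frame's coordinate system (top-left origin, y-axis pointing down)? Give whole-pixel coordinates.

3060/1258 > 5/7, so the 5:7 crop keeps the full height 1258 and trims width to 1258 × 5/7 = 898.57 px.
Left offset = (3060 − 898.57)/2 = 1080.71 px; top offset = 0.
Lower-right is two-thirds across and two-thirds down within the crop:
x = 1080.71 + 2 × 898.57/3 ≈ 1680; y = 0.00 + 2 × 1258.00/3 ≈ 839.

x = 1680 px, y = 839 px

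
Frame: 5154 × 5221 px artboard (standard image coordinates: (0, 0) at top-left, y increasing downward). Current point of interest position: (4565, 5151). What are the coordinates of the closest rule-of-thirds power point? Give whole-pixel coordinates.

(3436, 3481)

Third lines: x ∈ {1718, 3436}, y ∈ {1740, 3481}.
4565 is closer to x = 3436; 5151 is closer to y = 3481.
So the nearest intersection is the lower-right power point.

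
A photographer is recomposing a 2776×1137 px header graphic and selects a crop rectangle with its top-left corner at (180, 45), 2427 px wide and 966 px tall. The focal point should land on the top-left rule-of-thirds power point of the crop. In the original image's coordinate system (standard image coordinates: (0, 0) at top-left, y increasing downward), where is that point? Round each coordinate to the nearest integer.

x = 989 px, y = 367 px

One third of the crop width 2427 is 809.00 px.
One third of the crop height 966 is 322.00 px.
The top-left point is one-third across and one-third down within the crop:
x = 180 + 1 × 809.00 ≈ 989; y = 45 + 1 × 322.00 ≈ 367.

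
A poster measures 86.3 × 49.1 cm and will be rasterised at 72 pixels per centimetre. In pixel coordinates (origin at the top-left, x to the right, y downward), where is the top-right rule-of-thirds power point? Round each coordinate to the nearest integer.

In pixels the canvas is 86.3 × 72 = 6213.6 wide and 49.1 × 72 = 3535.2 tall.
The top-right point is two-thirds across and one-third down:
x = 2 × 6213.6/3 ≈ 4142; y = 1 × 3535.2/3 ≈ 1178.

x = 4142 px, y = 1178 px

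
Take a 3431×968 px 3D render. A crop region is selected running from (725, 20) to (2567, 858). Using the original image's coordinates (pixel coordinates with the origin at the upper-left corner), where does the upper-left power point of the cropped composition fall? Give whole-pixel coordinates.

(1339, 299)

Crop width = 2567 − 725 = 1842 px; one third is 614.00 px.
Crop height = 858 − 20 = 838 px; one third is 279.33 px.
The upper-left point is one-third across and one-third down within the crop:
x = 725 + 1 × 614.00 ≈ 1339; y = 20 + 1 × 279.33 ≈ 299.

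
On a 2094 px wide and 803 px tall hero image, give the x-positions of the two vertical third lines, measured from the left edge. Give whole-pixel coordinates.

698 px and 1396 px

2094 / 3 = 698, so the vertical lines sit at one and two thirds of 2094.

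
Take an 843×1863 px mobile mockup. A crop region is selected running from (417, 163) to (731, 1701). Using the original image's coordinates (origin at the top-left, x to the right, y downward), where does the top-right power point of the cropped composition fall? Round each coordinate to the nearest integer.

x = 626 px, y = 676 px

Crop width = 731 − 417 = 314 px; one third is 104.67 px.
Crop height = 1701 − 163 = 1538 px; one third is 512.67 px.
The top-right point is two-thirds across and one-third down within the crop:
x = 417 + 2 × 104.67 ≈ 626; y = 163 + 1 × 512.67 ≈ 676.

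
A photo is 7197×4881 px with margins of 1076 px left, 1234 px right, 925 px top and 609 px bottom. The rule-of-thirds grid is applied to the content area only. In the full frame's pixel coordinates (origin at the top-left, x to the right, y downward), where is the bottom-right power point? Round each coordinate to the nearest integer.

Content width = 7197 − 1076 − 1234 = 4887 px; content height = 4881 − 925 − 609 = 3347 px.
Bottom-right is two-thirds across and two-thirds down within the content area.
x = 1076 + 2 × 4887/3 = 1076 + 3258.00 ≈ 4334
y = 925 + 2 × 3347/3 = 925 + 2231.33 ≈ 3156

(4334, 3156)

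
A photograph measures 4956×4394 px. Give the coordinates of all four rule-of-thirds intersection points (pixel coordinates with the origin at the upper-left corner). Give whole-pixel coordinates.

One third of 4956 is 1652; one third of 4394 is 1464.67.
Vertical third lines at x = 1652 and x = 3304; horizontal third lines at y = 1465 and y = 2929.

(1652, 1465), (3304, 1465), (1652, 2929), (3304, 2929)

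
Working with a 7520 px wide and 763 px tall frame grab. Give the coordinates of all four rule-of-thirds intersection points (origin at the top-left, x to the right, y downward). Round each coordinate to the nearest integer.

One third of 7520 is 2506.67; one third of 763 is 254.33.
Vertical third lines at x = 2507 and x = 5013; horizontal third lines at y = 254 and y = 509.

(2507, 254), (5013, 254), (2507, 509), (5013, 509)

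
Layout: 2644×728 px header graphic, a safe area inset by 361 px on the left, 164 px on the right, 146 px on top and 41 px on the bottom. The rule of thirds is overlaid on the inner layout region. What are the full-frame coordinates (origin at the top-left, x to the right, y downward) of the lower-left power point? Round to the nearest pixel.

Content width = 2644 − 361 − 164 = 2119 px; content height = 728 − 146 − 41 = 541 px.
Lower-left is one-third across and two-thirds down within the inner layout region.
x = 361 + 1 × 2119/3 = 361 + 706.33 ≈ 1067
y = 146 + 2 × 541/3 = 146 + 360.67 ≈ 507

(1067, 507)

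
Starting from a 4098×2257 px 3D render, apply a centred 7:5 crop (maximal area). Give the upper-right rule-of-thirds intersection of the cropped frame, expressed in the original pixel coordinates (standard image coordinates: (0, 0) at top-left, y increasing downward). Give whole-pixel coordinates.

4098/2257 > 7/5, so the 7:5 crop keeps the full height 2257 and trims width to 2257 × 7/5 = 3159.80 px.
Left offset = (4098 − 3159.80)/2 = 469.10 px; top offset = 0.
Upper-right is two-thirds across and one-third down within the crop:
x = 469.10 + 2 × 3159.80/3 ≈ 2576; y = 0.00 + 1 × 2257.00/3 ≈ 752.

(2576, 752)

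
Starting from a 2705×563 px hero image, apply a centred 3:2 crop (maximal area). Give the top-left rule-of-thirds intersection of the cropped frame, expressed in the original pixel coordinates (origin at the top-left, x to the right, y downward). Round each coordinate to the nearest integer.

2705/563 > 3/2, so the 3:2 crop keeps the full height 563 and trims width to 563 × 3/2 = 844.50 px.
Left offset = (2705 − 844.50)/2 = 930.25 px; top offset = 0.
Top-left is one-third across and one-third down within the crop:
x = 930.25 + 1 × 844.50/3 ≈ 1212; y = 0.00 + 1 × 563.00/3 ≈ 188.

x = 1212 px, y = 188 px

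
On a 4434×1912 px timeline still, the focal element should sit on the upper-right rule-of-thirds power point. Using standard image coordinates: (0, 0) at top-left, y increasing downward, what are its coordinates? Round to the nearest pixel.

The upper-right point sits two-thirds of the way across and one-third of the way down.
x = 2 × 4434/3 ≈ 2956; y = 1 × 1912/3 ≈ 637.

x = 2956 px, y = 637 px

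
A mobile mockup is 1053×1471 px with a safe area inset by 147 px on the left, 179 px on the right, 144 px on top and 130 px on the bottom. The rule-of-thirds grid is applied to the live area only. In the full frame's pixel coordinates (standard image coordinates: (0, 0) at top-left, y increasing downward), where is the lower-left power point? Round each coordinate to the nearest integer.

Content width = 1053 − 147 − 179 = 727 px; content height = 1471 − 144 − 130 = 1197 px.
Lower-left is one-third across and two-thirds down within the live area.
x = 147 + 1 × 727/3 = 147 + 242.33 ≈ 389
y = 144 + 2 × 1197/3 = 144 + 798.00 ≈ 942

x = 389 px, y = 942 px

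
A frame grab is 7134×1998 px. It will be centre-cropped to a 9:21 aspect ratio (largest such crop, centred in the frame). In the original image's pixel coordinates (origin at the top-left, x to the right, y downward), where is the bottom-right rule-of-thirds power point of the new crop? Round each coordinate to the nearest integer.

7134/1998 > 9/21, so the 9:21 crop keeps the full height 1998 and trims width to 1998 × 9/21 = 856.29 px.
Left offset = (7134 − 856.29)/2 = 3138.86 px; top offset = 0.
Bottom-right is two-thirds across and two-thirds down within the crop:
x = 3138.86 + 2 × 856.29/3 ≈ 3710; y = 0.00 + 2 × 1998.00/3 ≈ 1332.

(3710, 1332)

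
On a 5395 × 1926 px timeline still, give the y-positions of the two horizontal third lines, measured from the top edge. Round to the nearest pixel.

y = 642 px and y = 1284 px

1926 / 3 = 642, so the horizontal lines sit at one and two thirds of 1926.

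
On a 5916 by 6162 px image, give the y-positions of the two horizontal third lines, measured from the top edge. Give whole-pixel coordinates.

6162 / 3 = 2054, so the horizontal lines sit at one and two thirds of 6162.

2054 px and 4108 px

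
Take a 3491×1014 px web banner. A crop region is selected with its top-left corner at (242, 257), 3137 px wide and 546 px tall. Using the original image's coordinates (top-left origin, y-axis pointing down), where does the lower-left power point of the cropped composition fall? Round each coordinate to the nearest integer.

One third of the crop width 3137 is 1045.67 px.
One third of the crop height 546 is 182.00 px.
The lower-left point is one-third across and two-thirds down within the crop:
x = 242 + 1 × 1045.67 ≈ 1288; y = 257 + 2 × 182.00 ≈ 621.

x = 1288 px, y = 621 px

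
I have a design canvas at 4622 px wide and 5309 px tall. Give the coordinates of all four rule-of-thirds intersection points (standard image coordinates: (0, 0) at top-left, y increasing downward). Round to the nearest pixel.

(1541, 1770), (3081, 1770), (1541, 3539), (3081, 3539)

One third of 4622 is 1540.67; one third of 5309 is 1769.67.
Vertical third lines at x = 1541 and x = 3081; horizontal third lines at y = 1770 and y = 3539.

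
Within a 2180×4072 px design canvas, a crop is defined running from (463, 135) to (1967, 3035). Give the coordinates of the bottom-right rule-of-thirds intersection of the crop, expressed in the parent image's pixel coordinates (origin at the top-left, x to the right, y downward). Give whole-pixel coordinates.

Crop width = 1967 − 463 = 1504 px; one third is 501.33 px.
Crop height = 3035 − 135 = 2900 px; one third is 966.67 px.
The bottom-right point is two-thirds across and two-thirds down within the crop:
x = 463 + 2 × 501.33 ≈ 1466; y = 135 + 2 × 966.67 ≈ 2068.

(1466, 2068)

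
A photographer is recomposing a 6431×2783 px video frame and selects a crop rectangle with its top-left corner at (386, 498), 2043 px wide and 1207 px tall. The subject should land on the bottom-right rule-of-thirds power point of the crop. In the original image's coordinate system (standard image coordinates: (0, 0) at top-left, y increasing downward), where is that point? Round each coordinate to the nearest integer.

(1748, 1303)

One third of the crop width 2043 is 681.00 px.
One third of the crop height 1207 is 402.33 px.
The bottom-right point is two-thirds across and two-thirds down within the crop:
x = 386 + 2 × 681.00 ≈ 1748; y = 498 + 2 × 402.33 ≈ 1303.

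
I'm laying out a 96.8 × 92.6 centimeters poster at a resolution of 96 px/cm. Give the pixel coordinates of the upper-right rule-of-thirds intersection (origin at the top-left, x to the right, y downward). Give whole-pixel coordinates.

In pixels the canvas is 96.8 × 96 = 9292.8 wide and 92.6 × 96 = 8889.6 tall.
The upper-right point is two-thirds across and one-third down:
x = 2 × 9292.8/3 ≈ 6195; y = 1 × 8889.6/3 ≈ 2963.

(6195, 2963)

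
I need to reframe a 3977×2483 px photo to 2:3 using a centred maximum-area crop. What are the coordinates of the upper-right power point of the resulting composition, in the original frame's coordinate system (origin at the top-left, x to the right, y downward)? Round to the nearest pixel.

3977/2483 > 2/3, so the 2:3 crop keeps the full height 2483 and trims width to 2483 × 2/3 = 1655.33 px.
Left offset = (3977 − 1655.33)/2 = 1160.83 px; top offset = 0.
Upper-right is two-thirds across and one-third down within the crop:
x = 1160.83 + 2 × 1655.33/3 ≈ 2264; y = 0.00 + 1 × 2483.00/3 ≈ 828.

x = 2264 px, y = 828 px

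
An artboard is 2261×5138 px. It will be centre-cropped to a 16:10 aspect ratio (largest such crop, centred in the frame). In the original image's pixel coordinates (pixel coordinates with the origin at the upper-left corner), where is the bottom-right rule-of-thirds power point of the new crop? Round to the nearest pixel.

x = 1507 px, y = 2805 px

2261/5138 < 16/10, so the 16:10 crop keeps the full width 2261 and trims height to 2261 × 10/16 = 1413.12 px.
Top offset = (5138 − 1413.12)/2 = 1862.44 px; left offset = 0.
Bottom-right is two-thirds across and two-thirds down within the crop:
x = 0.00 + 2 × 2261.00/3 ≈ 1507; y = 1862.44 + 2 × 1413.12/3 ≈ 2805.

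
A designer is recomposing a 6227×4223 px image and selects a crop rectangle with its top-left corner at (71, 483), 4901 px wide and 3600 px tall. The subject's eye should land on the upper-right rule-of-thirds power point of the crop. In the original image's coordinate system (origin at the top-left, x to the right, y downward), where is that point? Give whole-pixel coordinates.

One third of the crop width 4901 is 1633.67 px.
One third of the crop height 3600 is 1200.00 px.
The upper-right point is two-thirds across and one-third down within the crop:
x = 71 + 2 × 1633.67 ≈ 3338; y = 483 + 1 × 1200.00 ≈ 1683.

x = 3338 px, y = 1683 px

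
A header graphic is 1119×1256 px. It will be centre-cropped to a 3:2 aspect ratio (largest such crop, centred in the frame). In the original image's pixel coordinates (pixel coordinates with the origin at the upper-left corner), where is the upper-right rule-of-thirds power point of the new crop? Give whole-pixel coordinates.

1119/1256 < 3/2, so the 3:2 crop keeps the full width 1119 and trims height to 1119 × 2/3 = 746.00 px.
Top offset = (1256 − 746.00)/2 = 255.00 px; left offset = 0.
Upper-right is two-thirds across and one-third down within the crop:
x = 0.00 + 2 × 1119.00/3 ≈ 746; y = 255.00 + 1 × 746.00/3 ≈ 504.

x = 746 px, y = 504 px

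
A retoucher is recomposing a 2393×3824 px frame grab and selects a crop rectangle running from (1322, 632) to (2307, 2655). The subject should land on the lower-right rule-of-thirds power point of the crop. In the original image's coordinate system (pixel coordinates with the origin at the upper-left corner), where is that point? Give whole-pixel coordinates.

Crop width = 2307 − 1322 = 985 px; one third is 328.33 px.
Crop height = 2655 − 632 = 2023 px; one third is 674.33 px.
The lower-right point is two-thirds across and two-thirds down within the crop:
x = 1322 + 2 × 328.33 ≈ 1979; y = 632 + 2 × 674.33 ≈ 1981.

x = 1979 px, y = 1981 px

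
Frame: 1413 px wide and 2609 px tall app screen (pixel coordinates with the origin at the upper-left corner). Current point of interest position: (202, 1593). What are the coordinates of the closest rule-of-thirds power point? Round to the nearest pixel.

(471, 1739)

Third lines: x ∈ {471, 942}, y ∈ {870, 1739}.
202 is closer to x = 471; 1593 is closer to y = 1739.
So the nearest intersection is the lower-left power point.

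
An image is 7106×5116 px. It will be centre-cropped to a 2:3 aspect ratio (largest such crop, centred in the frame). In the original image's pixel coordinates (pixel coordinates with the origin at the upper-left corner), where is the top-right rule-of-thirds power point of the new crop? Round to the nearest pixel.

(4121, 1705)

7106/5116 > 2/3, so the 2:3 crop keeps the full height 5116 and trims width to 5116 × 2/3 = 3410.67 px.
Left offset = (7106 − 3410.67)/2 = 1847.67 px; top offset = 0.
Top-right is two-thirds across and one-third down within the crop:
x = 1847.67 + 2 × 3410.67/3 ≈ 4121; y = 0.00 + 1 × 5116.00/3 ≈ 1705.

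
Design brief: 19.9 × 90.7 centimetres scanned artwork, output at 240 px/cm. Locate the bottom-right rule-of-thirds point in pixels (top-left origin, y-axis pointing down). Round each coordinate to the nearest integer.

In pixels the canvas is 19.9 × 240 = 4776 wide and 90.7 × 240 = 21768 tall.
The bottom-right point is two-thirds across and two-thirds down:
x = 2 × 4776/3 ≈ 3184; y = 2 × 21768/3 ≈ 14512.

x = 3184 px, y = 14512 px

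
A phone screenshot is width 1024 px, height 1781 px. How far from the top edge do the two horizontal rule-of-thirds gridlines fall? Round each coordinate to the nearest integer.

1781 / 3 = 593.67, so the horizontal lines sit at one and two thirds of 1781.

y = 594 px and y = 1187 px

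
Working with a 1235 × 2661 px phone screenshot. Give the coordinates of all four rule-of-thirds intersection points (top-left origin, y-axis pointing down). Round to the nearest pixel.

One third of 1235 is 411.67; one third of 2661 is 887.
Vertical third lines at x = 412 and x = 823; horizontal third lines at y = 887 and y = 1774.

(412, 887), (823, 887), (412, 1774), (823, 1774)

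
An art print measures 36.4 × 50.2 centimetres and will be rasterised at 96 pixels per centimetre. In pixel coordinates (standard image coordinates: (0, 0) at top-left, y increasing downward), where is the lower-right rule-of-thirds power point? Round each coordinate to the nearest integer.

In pixels the canvas is 36.4 × 96 = 3494.4 wide and 50.2 × 96 = 4819.2 tall.
The lower-right point is two-thirds across and two-thirds down:
x = 2 × 3494.4/3 ≈ 2330; y = 2 × 4819.2/3 ≈ 3213.

x = 2330 px, y = 3213 px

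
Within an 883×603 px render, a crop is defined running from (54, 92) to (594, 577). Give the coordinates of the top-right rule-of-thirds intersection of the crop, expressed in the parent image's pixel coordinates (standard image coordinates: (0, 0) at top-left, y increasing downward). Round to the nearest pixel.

Crop width = 594 − 54 = 540 px; one third is 180.00 px.
Crop height = 577 − 92 = 485 px; one third is 161.67 px.
The top-right point is two-thirds across and one-third down within the crop:
x = 54 + 2 × 180.00 ≈ 414; y = 92 + 1 × 161.67 ≈ 254.

x = 414 px, y = 254 px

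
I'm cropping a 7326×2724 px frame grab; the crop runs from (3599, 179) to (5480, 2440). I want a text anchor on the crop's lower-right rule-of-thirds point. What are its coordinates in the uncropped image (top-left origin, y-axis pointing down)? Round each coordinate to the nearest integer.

(4853, 1686)

Crop width = 5480 − 3599 = 1881 px; one third is 627.00 px.
Crop height = 2440 − 179 = 2261 px; one third is 753.67 px.
The lower-right point is two-thirds across and two-thirds down within the crop:
x = 3599 + 2 × 627.00 ≈ 4853; y = 179 + 2 × 753.67 ≈ 1686.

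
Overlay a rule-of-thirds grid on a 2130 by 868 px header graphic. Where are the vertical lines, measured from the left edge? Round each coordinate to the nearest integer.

2130 / 3 = 710, so the vertical lines sit at one and two thirds of 2130.

710 px and 1420 px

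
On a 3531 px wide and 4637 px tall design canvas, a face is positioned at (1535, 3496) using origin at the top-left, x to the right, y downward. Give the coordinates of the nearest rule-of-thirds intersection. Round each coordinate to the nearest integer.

Third lines: x ∈ {1177, 2354}, y ∈ {1546, 3091}.
1535 is closer to x = 1177; 3496 is closer to y = 3091.
So the nearest intersection is the lower-left power point.

x = 1177 px, y = 3091 px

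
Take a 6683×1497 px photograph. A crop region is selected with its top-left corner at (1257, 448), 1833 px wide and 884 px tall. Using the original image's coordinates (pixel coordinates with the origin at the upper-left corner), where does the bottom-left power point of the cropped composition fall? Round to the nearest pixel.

(1868, 1037)

One third of the crop width 1833 is 611.00 px.
One third of the crop height 884 is 294.67 px.
The bottom-left point is one-third across and two-thirds down within the crop:
x = 1257 + 1 × 611.00 ≈ 1868; y = 448 + 2 × 294.67 ≈ 1037.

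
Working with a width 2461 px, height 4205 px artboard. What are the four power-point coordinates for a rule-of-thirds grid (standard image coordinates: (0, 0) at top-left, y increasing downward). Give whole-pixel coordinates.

(820, 1402), (1641, 1402), (820, 2803), (1641, 2803)

One third of 2461 is 820.33; one third of 4205 is 1401.67.
Vertical third lines at x = 820 and x = 1641; horizontal third lines at y = 1402 and y = 2803.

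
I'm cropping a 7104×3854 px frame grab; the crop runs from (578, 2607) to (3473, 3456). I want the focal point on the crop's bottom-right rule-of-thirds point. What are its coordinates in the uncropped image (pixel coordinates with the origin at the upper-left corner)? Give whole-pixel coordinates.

Crop width = 3473 − 578 = 2895 px; one third is 965.00 px.
Crop height = 3456 − 2607 = 849 px; one third is 283.00 px.
The bottom-right point is two-thirds across and two-thirds down within the crop:
x = 578 + 2 × 965.00 ≈ 2508; y = 2607 + 2 × 283.00 ≈ 3173.

(2508, 3173)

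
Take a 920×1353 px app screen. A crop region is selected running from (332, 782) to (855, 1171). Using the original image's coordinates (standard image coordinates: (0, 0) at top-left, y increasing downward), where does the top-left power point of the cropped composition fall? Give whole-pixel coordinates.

(506, 912)

Crop width = 855 − 332 = 523 px; one third is 174.33 px.
Crop height = 1171 − 782 = 389 px; one third is 129.67 px.
The top-left point is one-third across and one-third down within the crop:
x = 332 + 1 × 174.33 ≈ 506; y = 782 + 1 × 129.67 ≈ 912.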